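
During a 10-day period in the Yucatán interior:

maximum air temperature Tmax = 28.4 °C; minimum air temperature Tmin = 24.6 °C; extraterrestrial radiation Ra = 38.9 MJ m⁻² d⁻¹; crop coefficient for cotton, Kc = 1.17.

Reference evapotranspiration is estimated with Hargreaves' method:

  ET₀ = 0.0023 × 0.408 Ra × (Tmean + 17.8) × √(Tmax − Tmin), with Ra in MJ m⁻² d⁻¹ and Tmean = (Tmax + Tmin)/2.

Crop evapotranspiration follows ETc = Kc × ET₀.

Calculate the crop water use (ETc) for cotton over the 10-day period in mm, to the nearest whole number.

Tmean = (28.4 + 24.6)/2 = 26.50 °C
0.408 Ra = 0.408 × 38.9 = 15.8712 mm/d equivalent
ET₀ = 0.0023 × 15.8712 × (26.50 + 17.8) × √3.8 = 0.0023 × 15.8712 × 44.30 × 1.9494 = 3.1524 mm/d
ETc = Kc × ET₀ = 1.17 × 3.1524 = 3.6883 mm/d
Over 10 days: 3.6883 × 10 = 36.883 mm

37 mm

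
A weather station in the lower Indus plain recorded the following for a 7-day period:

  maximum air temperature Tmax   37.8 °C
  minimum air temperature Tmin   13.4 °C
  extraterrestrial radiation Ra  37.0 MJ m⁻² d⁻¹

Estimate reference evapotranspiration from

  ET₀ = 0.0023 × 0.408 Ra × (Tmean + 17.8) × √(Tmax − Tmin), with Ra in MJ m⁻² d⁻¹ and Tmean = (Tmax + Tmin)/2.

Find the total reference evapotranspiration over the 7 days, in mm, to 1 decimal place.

Tmean = (37.8 + 13.4)/2 = 25.60 °C
0.408 Ra = 0.408 × 37.0 = 15.0960 mm/d equivalent
ET₀ = 0.0023 × 15.0960 × (25.60 + 17.8) × √24.4 = 0.0023 × 15.0960 × 43.40 × 4.9396 = 7.4434 mm/d
Over 7 days: 7.4434 × 7 = 52.104 mm

52.1 mm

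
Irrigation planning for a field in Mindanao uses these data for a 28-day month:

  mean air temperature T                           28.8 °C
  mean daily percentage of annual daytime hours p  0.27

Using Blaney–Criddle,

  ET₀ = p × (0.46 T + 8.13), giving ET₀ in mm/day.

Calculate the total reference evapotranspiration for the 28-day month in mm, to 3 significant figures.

162 mm

ET₀ = 0.27 × (0.46 × 28.8 + 8.13) = 0.27 × 21.378 = 5.7721 mm/d
Monthly total = 5.7721 × 28 = 161.619 mm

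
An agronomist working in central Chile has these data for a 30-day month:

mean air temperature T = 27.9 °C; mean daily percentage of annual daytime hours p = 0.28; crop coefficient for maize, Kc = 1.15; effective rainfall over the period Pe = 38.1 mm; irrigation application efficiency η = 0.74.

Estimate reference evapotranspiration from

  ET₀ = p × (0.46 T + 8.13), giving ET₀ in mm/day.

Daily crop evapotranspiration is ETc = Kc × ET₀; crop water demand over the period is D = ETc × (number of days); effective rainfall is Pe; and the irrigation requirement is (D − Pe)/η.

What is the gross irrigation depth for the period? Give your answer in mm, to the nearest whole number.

ET₀ = 0.28 × (0.46 × 27.9 + 8.13) = 0.28 × 20.964 = 5.8699 mm/d
ETc = Kc × ET₀ = 1.15 × 5.8699 = 6.7504 mm/d
Crop demand D = ETc × 30 d = 6.7504 × 30 = 202.512 mm
D − Pe = 202.512 − 38.1 = 164.412 mm
Gross irrigation = 164.412 / 0.74 = 222.178 mm

222 mm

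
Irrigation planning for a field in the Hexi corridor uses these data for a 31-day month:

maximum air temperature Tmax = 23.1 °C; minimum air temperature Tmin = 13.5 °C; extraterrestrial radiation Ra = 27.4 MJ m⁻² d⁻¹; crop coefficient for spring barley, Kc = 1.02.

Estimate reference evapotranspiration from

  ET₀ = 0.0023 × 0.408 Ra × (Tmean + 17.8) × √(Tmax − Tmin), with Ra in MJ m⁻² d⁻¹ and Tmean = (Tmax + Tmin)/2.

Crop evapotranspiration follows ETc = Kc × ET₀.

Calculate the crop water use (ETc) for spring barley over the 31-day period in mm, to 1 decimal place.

90.9 mm

Tmean = (23.1 + 13.5)/2 = 18.30 °C
0.408 Ra = 0.408 × 27.4 = 11.1792 mm/d equivalent
ET₀ = 0.0023 × 11.1792 × (18.30 + 17.8) × √9.6 = 0.0023 × 11.1792 × 36.10 × 3.0984 = 2.8760 mm/d
ETc = Kc × ET₀ = 1.02 × 2.8760 = 2.9335 mm/d
Over 31 days: 2.9335 × 31 = 90.939 mm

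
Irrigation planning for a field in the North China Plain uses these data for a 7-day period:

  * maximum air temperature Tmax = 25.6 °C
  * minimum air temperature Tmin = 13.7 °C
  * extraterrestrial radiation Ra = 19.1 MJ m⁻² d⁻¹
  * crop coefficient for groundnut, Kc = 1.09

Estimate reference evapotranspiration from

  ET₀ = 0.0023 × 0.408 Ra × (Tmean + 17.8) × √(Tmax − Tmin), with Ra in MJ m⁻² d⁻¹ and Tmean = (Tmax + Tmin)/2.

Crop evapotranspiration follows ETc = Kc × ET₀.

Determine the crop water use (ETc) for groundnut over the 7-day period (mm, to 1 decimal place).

Tmean = (25.6 + 13.7)/2 = 19.65 °C
0.408 Ra = 0.408 × 19.1 = 7.7928 mm/d equivalent
ET₀ = 0.0023 × 7.7928 × (19.65 + 17.8) × √11.9 = 0.0023 × 7.7928 × 37.45 × 3.4496 = 2.3155 mm/d
ETc = Kc × ET₀ = 1.09 × 2.3155 = 2.5239 mm/d
Over 7 days: 2.5239 × 7 = 17.667 mm

17.7 mm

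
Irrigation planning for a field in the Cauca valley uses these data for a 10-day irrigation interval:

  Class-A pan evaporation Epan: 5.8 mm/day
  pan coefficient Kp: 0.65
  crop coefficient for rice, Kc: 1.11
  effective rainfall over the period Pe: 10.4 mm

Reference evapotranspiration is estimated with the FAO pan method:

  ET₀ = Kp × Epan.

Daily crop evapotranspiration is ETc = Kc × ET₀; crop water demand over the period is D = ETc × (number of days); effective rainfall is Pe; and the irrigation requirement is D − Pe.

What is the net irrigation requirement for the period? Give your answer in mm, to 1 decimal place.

31.4 mm

ET₀ = 0.65 × 5.8 = 3.7700 mm/d
ETc = Kc × ET₀ = 1.11 × 3.7700 = 4.1847 mm/d
Crop demand D = ETc × 10 d = 4.1847 × 10 = 41.847 mm
D − Pe = 41.847 − 10.4 = 31.447 mm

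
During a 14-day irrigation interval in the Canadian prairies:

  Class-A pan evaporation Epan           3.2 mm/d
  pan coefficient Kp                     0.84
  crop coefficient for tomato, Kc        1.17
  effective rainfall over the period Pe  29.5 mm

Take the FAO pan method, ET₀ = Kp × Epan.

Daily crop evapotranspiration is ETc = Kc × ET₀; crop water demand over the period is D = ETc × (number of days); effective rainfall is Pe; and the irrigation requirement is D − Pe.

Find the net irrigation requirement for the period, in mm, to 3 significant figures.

14.5 mm

ET₀ = 0.84 × 3.2 = 2.6880 mm/d
ETc = Kc × ET₀ = 1.17 × 2.6880 = 3.1450 mm/d
Crop demand D = ETc × 14 d = 3.1450 × 14 = 44.030 mm
D − Pe = 44.030 − 29.5 = 14.530 mm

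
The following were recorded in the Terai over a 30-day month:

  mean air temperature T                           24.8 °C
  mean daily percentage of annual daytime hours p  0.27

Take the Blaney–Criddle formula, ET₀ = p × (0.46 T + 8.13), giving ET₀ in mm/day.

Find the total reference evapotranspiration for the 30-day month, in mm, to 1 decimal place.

158.3 mm

ET₀ = 0.27 × (0.46 × 24.8 + 8.13) = 0.27 × 19.538 = 5.2753 mm/d
Monthly total = 5.2753 × 30 = 158.259 mm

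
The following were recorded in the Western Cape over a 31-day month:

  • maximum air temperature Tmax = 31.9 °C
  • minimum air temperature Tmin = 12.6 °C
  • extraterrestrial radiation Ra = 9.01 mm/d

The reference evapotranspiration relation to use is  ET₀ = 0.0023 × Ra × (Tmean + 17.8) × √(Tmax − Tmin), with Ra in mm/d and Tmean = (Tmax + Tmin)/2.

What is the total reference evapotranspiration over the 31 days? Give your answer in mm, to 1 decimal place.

113.0 mm

Tmean = (31.9 + 12.6)/2 = 22.25 °C
ET₀ = 0.0023 × 9.01 × (22.25 + 17.8) × √19.3 = 0.0023 × 9.01 × 40.05 × 4.3932 = 3.6462 mm/d
Over 31 days: 3.6462 × 31 = 113.032 mm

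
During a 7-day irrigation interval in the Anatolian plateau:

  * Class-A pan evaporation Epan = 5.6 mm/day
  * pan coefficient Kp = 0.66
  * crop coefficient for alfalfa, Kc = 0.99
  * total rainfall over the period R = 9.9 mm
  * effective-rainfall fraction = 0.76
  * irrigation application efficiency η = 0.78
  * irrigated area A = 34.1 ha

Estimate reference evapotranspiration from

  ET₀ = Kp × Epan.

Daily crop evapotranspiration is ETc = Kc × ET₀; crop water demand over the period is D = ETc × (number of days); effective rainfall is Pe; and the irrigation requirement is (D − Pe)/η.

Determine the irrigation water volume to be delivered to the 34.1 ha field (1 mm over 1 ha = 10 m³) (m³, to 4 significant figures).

ET₀ = 0.66 × 5.6 = 3.6960 mm/d
ETc = Kc × ET₀ = 0.99 × 3.6960 = 3.6590 mm/d
Crop demand D = ETc × 7 d = 3.6590 × 7 = 25.613 mm
Pe = 0.76 × 9.9 = 7.524 mm
D − Pe = 25.613 − 7.524 = 18.089 mm
Gross irrigation = 18.089 / 0.78 = 23.191 mm
Volume = 23.191 mm × 34.1 ha × 10 = 7908.1 m³

7908 m³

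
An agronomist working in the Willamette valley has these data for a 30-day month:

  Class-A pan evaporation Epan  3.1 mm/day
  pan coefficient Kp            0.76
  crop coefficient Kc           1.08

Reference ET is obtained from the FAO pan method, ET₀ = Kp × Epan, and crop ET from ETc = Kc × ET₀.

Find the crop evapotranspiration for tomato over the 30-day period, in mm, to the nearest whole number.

76 mm

ET₀ = 0.76 × 3.1 = 2.3560 mm/d
ETc = Kc × ET₀ = 1.08 × 2.3560 = 2.5445 mm/d
Over 30 days: 2.5445 × 30 = 76.335 mm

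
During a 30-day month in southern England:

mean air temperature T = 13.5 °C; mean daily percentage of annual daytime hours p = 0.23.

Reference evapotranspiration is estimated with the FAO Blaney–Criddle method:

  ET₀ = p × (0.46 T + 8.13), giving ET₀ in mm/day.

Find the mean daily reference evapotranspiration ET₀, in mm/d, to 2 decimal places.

ET₀ = 0.23 × (0.46 × 13.5 + 8.13) = 0.23 × 14.340 = 3.2982 mm/d

3.30 mm/d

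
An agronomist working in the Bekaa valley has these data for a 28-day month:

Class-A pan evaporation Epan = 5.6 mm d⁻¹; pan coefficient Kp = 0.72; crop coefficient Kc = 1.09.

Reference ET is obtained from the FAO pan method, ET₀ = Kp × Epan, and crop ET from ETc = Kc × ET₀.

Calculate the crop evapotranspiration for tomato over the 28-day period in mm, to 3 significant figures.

123 mm

ET₀ = 0.72 × 5.6 = 4.0320 mm/d
ETc = Kc × ET₀ = 1.09 × 4.0320 = 4.3949 mm/d
Over 28 days: 4.3949 × 28 = 123.057 mm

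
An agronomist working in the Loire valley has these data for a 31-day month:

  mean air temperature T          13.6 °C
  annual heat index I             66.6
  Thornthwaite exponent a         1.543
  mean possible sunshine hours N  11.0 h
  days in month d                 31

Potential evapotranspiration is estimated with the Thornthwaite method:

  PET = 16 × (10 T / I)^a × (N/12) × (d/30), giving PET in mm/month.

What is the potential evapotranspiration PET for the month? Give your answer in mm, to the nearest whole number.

10T/I = 10 × 13.6 / 66.6 = 2.0420
(10T/I)^a = 2.0420^1.543 = 3.0090
Uncorrected PET = 16 × 3.0090 = 48.144 mm
Correction = (N/12)(d/30) = (11.0/12)(31/30) = 0.9472
PET = 48.144 × 0.9472 = 45.602 mm/month

46 mm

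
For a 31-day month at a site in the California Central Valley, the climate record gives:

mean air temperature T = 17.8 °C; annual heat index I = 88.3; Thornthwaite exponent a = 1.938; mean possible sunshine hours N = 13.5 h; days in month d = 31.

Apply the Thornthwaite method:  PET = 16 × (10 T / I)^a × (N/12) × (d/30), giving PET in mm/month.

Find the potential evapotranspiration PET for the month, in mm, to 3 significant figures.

10T/I = 10 × 17.8 / 88.3 = 2.0159
(10T/I)^a = 2.0159^1.938 = 3.8910
Uncorrected PET = 16 × 3.8910 = 62.256 mm
Correction = (N/12)(d/30) = (13.5/12)(31/30) = 1.1625
PET = 62.256 × 1.1625 = 72.373 mm/month

72.4 mm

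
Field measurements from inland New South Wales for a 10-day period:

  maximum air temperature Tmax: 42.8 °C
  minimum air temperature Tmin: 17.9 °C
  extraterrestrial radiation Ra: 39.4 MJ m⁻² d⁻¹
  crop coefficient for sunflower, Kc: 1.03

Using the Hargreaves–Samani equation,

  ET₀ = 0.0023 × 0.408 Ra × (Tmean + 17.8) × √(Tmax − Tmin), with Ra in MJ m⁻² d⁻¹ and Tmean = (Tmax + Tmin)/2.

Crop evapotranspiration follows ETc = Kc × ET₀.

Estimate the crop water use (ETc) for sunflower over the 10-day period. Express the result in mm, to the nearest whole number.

Tmean = (42.8 + 17.9)/2 = 30.35 °C
0.408 Ra = 0.408 × 39.4 = 16.0752 mm/d equivalent
ET₀ = 0.0023 × 16.0752 × (30.35 + 17.8) × √24.9 = 0.0023 × 16.0752 × 48.15 × 4.9900 = 8.8834 mm/d
ETc = Kc × ET₀ = 1.03 × 8.8834 = 9.1499 mm/d
Over 10 days: 9.1499 × 10 = 91.499 mm

91 mm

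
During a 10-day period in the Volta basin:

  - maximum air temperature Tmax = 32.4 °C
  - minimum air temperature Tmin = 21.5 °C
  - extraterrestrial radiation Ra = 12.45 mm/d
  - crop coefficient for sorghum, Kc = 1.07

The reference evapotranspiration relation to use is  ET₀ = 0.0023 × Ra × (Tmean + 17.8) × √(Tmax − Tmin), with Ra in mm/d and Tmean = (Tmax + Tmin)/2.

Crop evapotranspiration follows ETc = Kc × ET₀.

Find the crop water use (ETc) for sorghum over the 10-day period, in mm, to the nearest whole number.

Tmean = (32.4 + 21.5)/2 = 26.95 °C
ET₀ = 0.0023 × 12.45 × (26.95 + 17.8) × √10.9 = 0.0023 × 12.45 × 44.75 × 3.3015 = 4.2306 mm/d
ETc = Kc × ET₀ = 1.07 × 4.2306 = 4.5267 mm/d
Over 10 days: 4.5267 × 10 = 45.267 mm

45 mm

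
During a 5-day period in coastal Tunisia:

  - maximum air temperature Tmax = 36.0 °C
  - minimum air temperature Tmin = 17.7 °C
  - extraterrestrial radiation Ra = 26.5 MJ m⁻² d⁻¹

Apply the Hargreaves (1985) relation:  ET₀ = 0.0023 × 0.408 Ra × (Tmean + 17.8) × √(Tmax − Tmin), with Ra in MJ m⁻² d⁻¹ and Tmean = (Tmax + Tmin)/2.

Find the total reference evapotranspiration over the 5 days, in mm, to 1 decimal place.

Tmean = (36.0 + 17.7)/2 = 26.85 °C
0.408 Ra = 0.408 × 26.5 = 10.8120 mm/d equivalent
ET₀ = 0.0023 × 10.8120 × (26.85 + 17.8) × √18.3 = 0.0023 × 10.8120 × 44.65 × 4.2778 = 4.7498 mm/d
Over 5 days: 4.7498 × 5 = 23.749 mm

23.7 mm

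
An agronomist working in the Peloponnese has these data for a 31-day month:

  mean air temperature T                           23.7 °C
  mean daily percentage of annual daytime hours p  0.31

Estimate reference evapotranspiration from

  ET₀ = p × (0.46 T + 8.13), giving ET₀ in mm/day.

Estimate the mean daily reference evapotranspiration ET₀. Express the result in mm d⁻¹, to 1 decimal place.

5.9 mm d⁻¹

ET₀ = 0.31 × (0.46 × 23.7 + 8.13) = 0.31 × 19.032 = 5.8999 mm/d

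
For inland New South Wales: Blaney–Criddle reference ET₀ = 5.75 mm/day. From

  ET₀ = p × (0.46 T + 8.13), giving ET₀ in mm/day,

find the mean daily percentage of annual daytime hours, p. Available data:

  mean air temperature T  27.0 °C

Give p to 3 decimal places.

p = ET₀ / (0.46 T + 8.13) = 5.75 / (0.46 × 27.0 + 8.13) = 5.75 / 20.550 = 0.2798

0.280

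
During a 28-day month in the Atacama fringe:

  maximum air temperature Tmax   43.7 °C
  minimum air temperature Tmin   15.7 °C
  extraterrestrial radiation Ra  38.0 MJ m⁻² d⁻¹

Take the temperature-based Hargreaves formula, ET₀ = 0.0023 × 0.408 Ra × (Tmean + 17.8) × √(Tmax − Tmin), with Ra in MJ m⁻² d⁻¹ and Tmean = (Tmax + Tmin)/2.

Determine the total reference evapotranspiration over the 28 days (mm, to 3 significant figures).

Tmean = (43.7 + 15.7)/2 = 29.70 °C
0.408 Ra = 0.408 × 38.0 = 15.5040 mm/d equivalent
ET₀ = 0.0023 × 15.5040 × (29.70 + 17.8) × √28.0 = 0.0023 × 15.5040 × 47.50 × 5.2915 = 8.9628 mm/d
Over 28 days: 8.9628 × 28 = 250.958 mm

251 mm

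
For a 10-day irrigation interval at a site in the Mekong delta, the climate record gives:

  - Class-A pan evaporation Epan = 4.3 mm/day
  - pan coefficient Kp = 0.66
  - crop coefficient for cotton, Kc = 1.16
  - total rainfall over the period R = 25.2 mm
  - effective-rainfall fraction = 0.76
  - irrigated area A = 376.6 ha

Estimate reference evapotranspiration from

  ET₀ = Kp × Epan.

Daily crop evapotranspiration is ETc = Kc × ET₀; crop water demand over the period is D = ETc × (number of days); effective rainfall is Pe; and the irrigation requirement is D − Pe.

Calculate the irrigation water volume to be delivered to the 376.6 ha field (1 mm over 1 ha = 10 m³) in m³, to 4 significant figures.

ET₀ = 0.66 × 4.3 = 2.8380 mm/d
ETc = Kc × ET₀ = 1.16 × 2.8380 = 3.2921 mm/d
Crop demand D = ETc × 10 d = 3.2921 × 10 = 32.921 mm
Pe = 0.76 × 25.2 = 19.152 mm
D − Pe = 32.921 − 19.152 = 13.769 mm
Volume = 13.769 mm × 376.6 ha × 10 = 51854.1 m³

51850 m³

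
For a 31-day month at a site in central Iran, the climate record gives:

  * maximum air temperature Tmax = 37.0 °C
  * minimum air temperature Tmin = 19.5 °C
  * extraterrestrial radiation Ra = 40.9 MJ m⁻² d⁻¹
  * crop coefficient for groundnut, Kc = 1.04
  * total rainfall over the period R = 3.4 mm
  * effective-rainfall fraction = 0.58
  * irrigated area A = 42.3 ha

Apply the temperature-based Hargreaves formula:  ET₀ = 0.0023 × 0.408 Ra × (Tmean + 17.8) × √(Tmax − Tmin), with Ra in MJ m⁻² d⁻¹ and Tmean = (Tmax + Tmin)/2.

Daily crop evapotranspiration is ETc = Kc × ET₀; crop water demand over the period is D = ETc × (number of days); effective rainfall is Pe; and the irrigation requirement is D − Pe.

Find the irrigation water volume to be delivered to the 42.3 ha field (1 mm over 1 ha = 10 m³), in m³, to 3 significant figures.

Tmean = (37.0 + 19.5)/2 = 28.25 °C
0.408 Ra = 0.408 × 40.9 = 16.6872 mm/d equivalent
ET₀ = 0.0023 × 16.6872 × (28.25 + 17.8) × √17.5 = 0.0023 × 16.6872 × 46.05 × 4.1833 = 7.3937 mm/d
ETc = Kc × ET₀ = 1.04 × 7.3937 = 7.6894 mm/d
Crop demand D = ETc × 31 d = 7.6894 × 31 = 238.371 mm
Pe = 0.58 × 3.4 = 1.972 mm
D − Pe = 238.371 − 1.972 = 236.399 mm
Volume = 236.399 mm × 42.3 ha × 10 = 99996.8 m³

100000 m³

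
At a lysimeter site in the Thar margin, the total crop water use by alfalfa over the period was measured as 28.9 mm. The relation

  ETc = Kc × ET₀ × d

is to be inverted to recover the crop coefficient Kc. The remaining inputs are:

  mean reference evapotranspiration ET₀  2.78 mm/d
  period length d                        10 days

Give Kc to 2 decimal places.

ETc = Kc × ET₀ × d  ⇒  Kc = ETc / (ET₀ × d)
Kc = 28.9 / (2.78 × 10) = 28.9 / 27.80 = 1.0396

1.04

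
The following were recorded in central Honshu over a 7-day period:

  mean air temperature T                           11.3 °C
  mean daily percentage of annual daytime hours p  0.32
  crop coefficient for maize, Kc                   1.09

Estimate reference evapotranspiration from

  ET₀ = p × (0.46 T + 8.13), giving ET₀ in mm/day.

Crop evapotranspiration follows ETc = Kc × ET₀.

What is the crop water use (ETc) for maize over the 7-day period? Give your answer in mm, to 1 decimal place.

32.5 mm

ET₀ = 0.32 × (0.46 × 11.3 + 8.13) = 0.32 × 13.328 = 4.2650 mm/d
ETc = Kc × ET₀ = 1.09 × 4.2650 = 4.6489 mm/d
Over 7 days: 4.6489 × 7 = 32.542 mm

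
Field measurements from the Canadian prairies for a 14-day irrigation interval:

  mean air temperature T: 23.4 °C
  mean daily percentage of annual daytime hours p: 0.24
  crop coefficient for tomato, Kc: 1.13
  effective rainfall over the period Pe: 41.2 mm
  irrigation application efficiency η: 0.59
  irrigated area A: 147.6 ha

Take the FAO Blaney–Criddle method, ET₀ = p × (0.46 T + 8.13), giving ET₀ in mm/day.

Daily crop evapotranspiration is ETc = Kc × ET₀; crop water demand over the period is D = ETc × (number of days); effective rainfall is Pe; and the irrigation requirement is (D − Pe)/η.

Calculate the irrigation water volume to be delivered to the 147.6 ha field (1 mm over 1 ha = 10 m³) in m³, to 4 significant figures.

76390 m³

ET₀ = 0.24 × (0.46 × 23.4 + 8.13) = 0.24 × 18.894 = 4.5346 mm/d
ETc = Kc × ET₀ = 1.13 × 4.5346 = 5.1241 mm/d
Crop demand D = ETc × 14 d = 5.1241 × 14 = 71.737 mm
D − Pe = 71.737 − 41.2 = 30.537 mm
Gross irrigation = 30.537 / 0.59 = 51.758 mm
Volume = 51.758 mm × 147.6 ha × 10 = 76394.8 m³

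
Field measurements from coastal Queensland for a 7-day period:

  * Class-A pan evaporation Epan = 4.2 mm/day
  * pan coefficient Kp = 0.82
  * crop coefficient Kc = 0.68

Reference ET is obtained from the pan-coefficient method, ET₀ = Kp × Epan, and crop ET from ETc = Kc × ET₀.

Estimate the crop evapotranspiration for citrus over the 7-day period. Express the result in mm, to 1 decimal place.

ET₀ = 0.82 × 4.2 = 3.4440 mm/d
ETc = Kc × ET₀ = 0.68 × 3.4440 = 2.3419 mm/d
Over 7 days: 2.3419 × 7 = 16.393 mm

16.4 mm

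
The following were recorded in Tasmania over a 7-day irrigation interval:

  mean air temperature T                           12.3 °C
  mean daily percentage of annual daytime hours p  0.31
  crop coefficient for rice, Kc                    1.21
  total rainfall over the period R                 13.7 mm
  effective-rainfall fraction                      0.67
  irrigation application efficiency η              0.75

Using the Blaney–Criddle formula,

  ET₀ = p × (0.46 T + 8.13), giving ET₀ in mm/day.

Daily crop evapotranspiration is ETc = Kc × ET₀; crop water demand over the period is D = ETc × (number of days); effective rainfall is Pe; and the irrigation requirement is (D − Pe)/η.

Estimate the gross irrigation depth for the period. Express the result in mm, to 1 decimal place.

36.0 mm

ET₀ = 0.31 × (0.46 × 12.3 + 8.13) = 0.31 × 13.788 = 4.2743 mm/d
ETc = Kc × ET₀ = 1.21 × 4.2743 = 5.1719 mm/d
Crop demand D = ETc × 7 d = 5.1719 × 7 = 36.203 mm
Pe = 0.67 × 13.7 = 9.179 mm
D − Pe = 36.203 − 9.179 = 27.024 mm
Gross irrigation = 27.024 / 0.75 = 36.032 mm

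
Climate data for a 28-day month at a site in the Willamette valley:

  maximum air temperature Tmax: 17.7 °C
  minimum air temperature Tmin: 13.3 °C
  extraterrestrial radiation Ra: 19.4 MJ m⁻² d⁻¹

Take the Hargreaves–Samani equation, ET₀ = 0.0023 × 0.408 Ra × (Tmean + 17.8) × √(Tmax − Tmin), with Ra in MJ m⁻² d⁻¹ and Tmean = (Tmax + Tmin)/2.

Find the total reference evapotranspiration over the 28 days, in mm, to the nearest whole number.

36 mm

Tmean = (17.7 + 13.3)/2 = 15.50 °C
0.408 Ra = 0.408 × 19.4 = 7.9152 mm/d equivalent
ET₀ = 0.0023 × 7.9152 × (15.50 + 17.8) × √4.4 = 0.0023 × 7.9152 × 33.30 × 2.0976 = 1.2716 mm/d
Over 28 days: 1.2716 × 28 = 35.605 mm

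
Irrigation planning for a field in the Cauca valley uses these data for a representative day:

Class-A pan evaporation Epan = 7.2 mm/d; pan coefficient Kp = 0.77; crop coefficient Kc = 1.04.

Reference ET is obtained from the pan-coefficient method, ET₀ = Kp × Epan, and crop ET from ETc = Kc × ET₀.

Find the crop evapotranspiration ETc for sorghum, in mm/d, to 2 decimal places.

ET₀ = 0.77 × 7.2 = 5.5440 mm/d
ETc = Kc × ET₀ = 1.04 × 5.5440 = 5.7658 mm/d

5.77 mm/d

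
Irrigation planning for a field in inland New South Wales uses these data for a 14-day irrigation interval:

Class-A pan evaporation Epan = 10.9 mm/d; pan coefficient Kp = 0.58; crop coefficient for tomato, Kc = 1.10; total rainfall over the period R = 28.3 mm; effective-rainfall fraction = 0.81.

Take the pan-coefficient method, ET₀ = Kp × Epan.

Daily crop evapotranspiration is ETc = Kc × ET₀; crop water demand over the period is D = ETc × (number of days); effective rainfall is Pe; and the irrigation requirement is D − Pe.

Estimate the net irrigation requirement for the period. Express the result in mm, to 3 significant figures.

74.4 mm

ET₀ = 0.58 × 10.9 = 6.3220 mm/d
ETc = Kc × ET₀ = 1.10 × 6.3220 = 6.9542 mm/d
Crop demand D = ETc × 14 d = 6.9542 × 14 = 97.359 mm
Pe = 0.81 × 28.3 = 22.923 mm
D − Pe = 97.359 − 22.923 = 74.436 mm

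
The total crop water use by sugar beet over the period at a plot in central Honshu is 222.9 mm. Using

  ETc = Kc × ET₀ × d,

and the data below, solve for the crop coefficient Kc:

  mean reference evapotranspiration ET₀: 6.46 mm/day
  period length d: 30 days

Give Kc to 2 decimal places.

1.15

ETc = Kc × ET₀ × d  ⇒  Kc = ETc / (ET₀ × d)
Kc = 222.9 / (6.46 × 30) = 222.9 / 193.80 = 1.1502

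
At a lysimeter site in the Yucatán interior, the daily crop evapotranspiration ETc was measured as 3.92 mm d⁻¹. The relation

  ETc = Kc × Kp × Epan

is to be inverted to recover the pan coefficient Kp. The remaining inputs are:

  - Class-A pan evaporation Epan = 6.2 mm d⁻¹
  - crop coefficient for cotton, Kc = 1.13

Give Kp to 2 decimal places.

0.56

ETc = Kc × Kp × Epan  ⇒  Kp = ETc / (Kc × Epan)
Kp = 3.92 / (1.13 × 6.2) = 3.92 / 7.006 = 0.5595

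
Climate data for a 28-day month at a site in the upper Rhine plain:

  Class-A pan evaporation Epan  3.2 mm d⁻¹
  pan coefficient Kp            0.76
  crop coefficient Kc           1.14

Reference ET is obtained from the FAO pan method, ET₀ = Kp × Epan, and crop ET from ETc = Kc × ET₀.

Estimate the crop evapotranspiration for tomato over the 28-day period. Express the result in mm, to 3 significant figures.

77.6 mm

ET₀ = 0.76 × 3.2 = 2.4320 mm/d
ETc = Kc × ET₀ = 1.14 × 2.4320 = 2.7725 mm/d
Over 28 days: 2.7725 × 28 = 77.630 mm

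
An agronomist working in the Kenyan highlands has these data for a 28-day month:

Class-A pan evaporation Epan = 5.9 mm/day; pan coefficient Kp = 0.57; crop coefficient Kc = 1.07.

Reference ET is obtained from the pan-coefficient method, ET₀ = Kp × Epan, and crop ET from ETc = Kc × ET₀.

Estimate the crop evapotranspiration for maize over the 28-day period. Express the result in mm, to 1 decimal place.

ET₀ = 0.57 × 5.9 = 3.3630 mm/d
ETc = Kc × ET₀ = 1.07 × 3.3630 = 3.5984 mm/d
Over 28 days: 3.5984 × 28 = 100.755 mm

100.8 mm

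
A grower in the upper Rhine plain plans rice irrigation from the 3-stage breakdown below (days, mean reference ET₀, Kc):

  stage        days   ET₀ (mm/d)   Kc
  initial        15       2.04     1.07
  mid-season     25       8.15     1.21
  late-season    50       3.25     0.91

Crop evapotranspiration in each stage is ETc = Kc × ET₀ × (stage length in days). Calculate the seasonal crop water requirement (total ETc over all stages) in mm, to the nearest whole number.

427 mm

initial: 1.07 × 2.04 × 15 = 32.74 mm
mid-season: 1.21 × 8.15 × 25 = 246.54 mm
late-season: 0.91 × 3.25 × 50 = 147.88 mm
Seasonal total = 427.16 mm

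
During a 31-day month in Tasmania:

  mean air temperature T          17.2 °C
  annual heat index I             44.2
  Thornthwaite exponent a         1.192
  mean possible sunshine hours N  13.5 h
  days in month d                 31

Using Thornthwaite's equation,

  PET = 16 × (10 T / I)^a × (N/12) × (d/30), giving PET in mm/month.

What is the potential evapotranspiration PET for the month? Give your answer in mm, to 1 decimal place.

94.0 mm

10T/I = 10 × 17.2 / 44.2 = 3.8914
(10T/I)^a = 3.8914^1.192 = 5.0513
Uncorrected PET = 16 × 5.0513 = 80.821 mm
Correction = (N/12)(d/30) = (13.5/12)(31/30) = 1.1625
PET = 80.821 × 1.1625 = 93.954 mm/month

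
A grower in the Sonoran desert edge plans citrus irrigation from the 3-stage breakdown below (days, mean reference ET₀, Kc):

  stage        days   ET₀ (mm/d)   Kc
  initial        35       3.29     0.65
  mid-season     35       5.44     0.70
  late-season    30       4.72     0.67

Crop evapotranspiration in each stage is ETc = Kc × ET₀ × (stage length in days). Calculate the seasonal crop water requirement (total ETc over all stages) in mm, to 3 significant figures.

303 mm

initial: 0.65 × 3.29 × 35 = 74.85 mm
mid-season: 0.70 × 5.44 × 35 = 133.28 mm
late-season: 0.67 × 4.72 × 30 = 94.87 mm
Seasonal total = 303.00 mm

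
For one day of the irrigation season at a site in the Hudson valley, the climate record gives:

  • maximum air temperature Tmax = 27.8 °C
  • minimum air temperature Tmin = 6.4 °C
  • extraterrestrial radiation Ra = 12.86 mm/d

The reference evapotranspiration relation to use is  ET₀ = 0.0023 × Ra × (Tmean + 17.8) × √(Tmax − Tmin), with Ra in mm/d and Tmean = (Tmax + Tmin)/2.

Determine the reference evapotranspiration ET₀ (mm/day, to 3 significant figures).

Tmean = (27.8 + 6.4)/2 = 17.10 °C
ET₀ = 0.0023 × 12.86 × (17.10 + 17.8) × √21.4 = 0.0023 × 12.86 × 34.90 × 4.6260 = 4.7753 mm/d

4.78 mm/day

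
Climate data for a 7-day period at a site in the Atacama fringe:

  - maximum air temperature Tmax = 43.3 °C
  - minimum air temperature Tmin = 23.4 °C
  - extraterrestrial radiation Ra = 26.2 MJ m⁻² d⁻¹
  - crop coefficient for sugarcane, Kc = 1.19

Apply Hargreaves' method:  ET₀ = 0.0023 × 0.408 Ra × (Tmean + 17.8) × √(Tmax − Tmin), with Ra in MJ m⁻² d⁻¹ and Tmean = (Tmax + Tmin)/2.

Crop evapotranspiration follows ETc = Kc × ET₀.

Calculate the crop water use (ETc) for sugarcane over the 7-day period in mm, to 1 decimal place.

Tmean = (43.3 + 23.4)/2 = 33.35 °C
0.408 Ra = 0.408 × 26.2 = 10.6896 mm/d equivalent
ET₀ = 0.0023 × 10.6896 × (33.35 + 17.8) × √19.9 = 0.0023 × 10.6896 × 51.15 × 4.4609 = 5.6099 mm/d
ETc = Kc × ET₀ = 1.19 × 5.6099 = 6.6758 mm/d
Over 7 days: 6.6758 × 7 = 46.731 mm

46.7 mm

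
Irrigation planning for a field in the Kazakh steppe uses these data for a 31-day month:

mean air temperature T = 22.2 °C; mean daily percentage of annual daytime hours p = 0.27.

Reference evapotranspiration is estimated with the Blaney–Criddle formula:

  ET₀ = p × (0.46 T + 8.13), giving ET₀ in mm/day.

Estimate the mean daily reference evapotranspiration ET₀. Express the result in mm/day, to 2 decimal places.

ET₀ = 0.27 × (0.46 × 22.2 + 8.13) = 0.27 × 18.342 = 4.9523 mm/d

4.95 mm/day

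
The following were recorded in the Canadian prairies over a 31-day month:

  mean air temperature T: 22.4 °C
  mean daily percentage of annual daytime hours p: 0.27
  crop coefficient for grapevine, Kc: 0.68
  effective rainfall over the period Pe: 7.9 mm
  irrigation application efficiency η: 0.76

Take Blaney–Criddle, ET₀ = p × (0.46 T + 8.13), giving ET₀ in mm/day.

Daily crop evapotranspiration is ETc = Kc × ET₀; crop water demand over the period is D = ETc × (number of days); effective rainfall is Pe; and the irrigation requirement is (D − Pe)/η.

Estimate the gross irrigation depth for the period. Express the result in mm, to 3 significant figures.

128 mm

ET₀ = 0.27 × (0.46 × 22.4 + 8.13) = 0.27 × 18.434 = 4.9772 mm/d
ETc = Kc × ET₀ = 0.68 × 4.9772 = 3.3845 mm/d
Crop demand D = ETc × 31 d = 3.3845 × 31 = 104.920 mm
D − Pe = 104.920 − 7.9 = 97.020 mm
Gross irrigation = 97.020 / 0.76 = 127.658 mm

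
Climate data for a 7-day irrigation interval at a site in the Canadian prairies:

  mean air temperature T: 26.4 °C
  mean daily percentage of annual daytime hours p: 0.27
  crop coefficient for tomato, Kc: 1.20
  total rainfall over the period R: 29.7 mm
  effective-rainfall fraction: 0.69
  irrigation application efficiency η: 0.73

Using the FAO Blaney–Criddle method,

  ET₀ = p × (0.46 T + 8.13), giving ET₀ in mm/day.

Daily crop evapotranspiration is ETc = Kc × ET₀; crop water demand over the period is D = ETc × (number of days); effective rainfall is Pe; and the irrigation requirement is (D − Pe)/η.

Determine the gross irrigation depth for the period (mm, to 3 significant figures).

34.9 mm

ET₀ = 0.27 × (0.46 × 26.4 + 8.13) = 0.27 × 20.274 = 5.4740 mm/d
ETc = Kc × ET₀ = 1.20 × 5.4740 = 6.5688 mm/d
Crop demand D = ETc × 7 d = 6.5688 × 7 = 45.982 mm
Pe = 0.69 × 29.7 = 20.493 mm
D − Pe = 45.982 − 20.493 = 25.489 mm
Gross irrigation = 25.489 / 0.73 = 34.916 mm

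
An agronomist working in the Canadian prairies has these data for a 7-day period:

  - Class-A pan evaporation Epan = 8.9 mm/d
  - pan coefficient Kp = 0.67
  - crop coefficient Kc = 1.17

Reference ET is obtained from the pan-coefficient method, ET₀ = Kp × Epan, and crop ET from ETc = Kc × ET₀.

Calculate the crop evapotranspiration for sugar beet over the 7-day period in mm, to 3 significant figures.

ET₀ = 0.67 × 8.9 = 5.9630 mm/d
ETc = Kc × ET₀ = 1.17 × 5.9630 = 6.9767 mm/d
Over 7 days: 6.9767 × 7 = 48.837 mm

48.8 mm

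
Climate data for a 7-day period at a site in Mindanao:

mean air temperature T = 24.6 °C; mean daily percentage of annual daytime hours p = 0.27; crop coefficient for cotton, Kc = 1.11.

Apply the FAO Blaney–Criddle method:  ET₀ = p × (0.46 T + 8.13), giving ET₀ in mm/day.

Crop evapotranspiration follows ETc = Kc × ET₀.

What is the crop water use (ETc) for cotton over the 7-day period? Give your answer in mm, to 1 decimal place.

ET₀ = 0.27 × (0.46 × 24.6 + 8.13) = 0.27 × 19.446 = 5.2504 mm/d
ETc = Kc × ET₀ = 1.11 × 5.2504 = 5.8279 mm/d
Over 7 days: 5.8279 × 7 = 40.795 mm

40.8 mm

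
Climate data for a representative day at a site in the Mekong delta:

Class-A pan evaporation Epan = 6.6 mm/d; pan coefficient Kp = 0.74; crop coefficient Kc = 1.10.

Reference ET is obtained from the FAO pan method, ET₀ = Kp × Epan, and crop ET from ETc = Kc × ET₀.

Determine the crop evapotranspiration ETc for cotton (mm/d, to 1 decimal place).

ET₀ = 0.74 × 6.6 = 4.8840 mm/d
ETc = Kc × ET₀ = 1.10 × 4.8840 = 5.3724 mm/d

5.4 mm/d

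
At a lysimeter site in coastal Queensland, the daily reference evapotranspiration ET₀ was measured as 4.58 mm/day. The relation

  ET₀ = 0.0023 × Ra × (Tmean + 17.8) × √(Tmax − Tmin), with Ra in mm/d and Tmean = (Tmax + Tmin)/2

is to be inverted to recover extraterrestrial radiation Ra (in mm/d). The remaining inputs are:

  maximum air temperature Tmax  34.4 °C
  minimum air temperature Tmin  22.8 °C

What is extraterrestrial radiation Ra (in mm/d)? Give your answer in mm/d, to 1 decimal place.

12.6 mm/d

Tmean = 28.60 °C; √ΔT = 3.4059
Ra = ET₀ / [0.0023 × (Tmean+17.8) × √ΔT] = 4.58 / (0.0023 × 46.40 × 3.4059) = 12.600 mm/d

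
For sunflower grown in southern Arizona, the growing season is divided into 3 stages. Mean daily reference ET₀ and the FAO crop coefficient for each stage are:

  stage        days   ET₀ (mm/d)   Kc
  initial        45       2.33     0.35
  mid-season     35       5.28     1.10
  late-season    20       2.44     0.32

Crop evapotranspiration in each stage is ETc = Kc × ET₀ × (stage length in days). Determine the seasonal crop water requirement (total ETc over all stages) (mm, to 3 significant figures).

initial: 0.35 × 2.33 × 45 = 36.70 mm
mid-season: 1.10 × 5.28 × 35 = 203.28 mm
late-season: 0.32 × 2.44 × 20 = 15.62 mm
Seasonal total = 255.60 mm

256 mm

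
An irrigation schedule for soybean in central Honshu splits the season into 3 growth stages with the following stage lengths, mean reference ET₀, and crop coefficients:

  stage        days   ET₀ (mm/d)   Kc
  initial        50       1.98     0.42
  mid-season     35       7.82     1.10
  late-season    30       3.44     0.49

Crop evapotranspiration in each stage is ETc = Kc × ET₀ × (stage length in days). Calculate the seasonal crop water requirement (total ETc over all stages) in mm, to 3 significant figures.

initial: 0.42 × 1.98 × 50 = 41.58 mm
mid-season: 1.10 × 7.82 × 35 = 301.07 mm
late-season: 0.49 × 3.44 × 30 = 50.57 mm
Seasonal total = 393.22 mm

393 mm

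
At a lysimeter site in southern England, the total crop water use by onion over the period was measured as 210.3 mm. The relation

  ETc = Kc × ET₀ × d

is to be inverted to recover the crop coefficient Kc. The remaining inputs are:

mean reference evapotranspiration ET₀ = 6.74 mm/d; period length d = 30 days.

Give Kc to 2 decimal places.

1.04

ETc = Kc × ET₀ × d  ⇒  Kc = ETc / (ET₀ × d)
Kc = 210.3 / (6.74 × 30) = 210.3 / 202.20 = 1.0401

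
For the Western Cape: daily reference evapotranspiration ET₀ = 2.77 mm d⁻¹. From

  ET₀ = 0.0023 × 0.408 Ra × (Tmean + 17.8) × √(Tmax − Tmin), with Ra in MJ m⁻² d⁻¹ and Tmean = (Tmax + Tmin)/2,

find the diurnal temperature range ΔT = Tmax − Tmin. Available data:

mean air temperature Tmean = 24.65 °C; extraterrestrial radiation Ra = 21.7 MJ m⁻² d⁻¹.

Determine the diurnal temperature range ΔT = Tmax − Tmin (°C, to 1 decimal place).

10.3 °C

√ΔT = ET₀ / [0.0023 × 0.408 × Ra × (Tmean+17.8)] = 2.77 / (0.0023 × 8.8536 × 42.45) = 3.2045
ΔT = 3.2045² = 10.269 °C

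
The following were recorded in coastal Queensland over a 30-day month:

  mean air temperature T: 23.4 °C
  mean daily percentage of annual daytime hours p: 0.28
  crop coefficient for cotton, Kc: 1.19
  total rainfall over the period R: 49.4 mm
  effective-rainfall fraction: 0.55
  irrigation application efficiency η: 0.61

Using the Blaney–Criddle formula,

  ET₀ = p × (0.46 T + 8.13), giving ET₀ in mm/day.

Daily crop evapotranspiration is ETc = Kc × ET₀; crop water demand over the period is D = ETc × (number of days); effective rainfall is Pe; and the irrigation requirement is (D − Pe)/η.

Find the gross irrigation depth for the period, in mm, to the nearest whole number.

265 mm

ET₀ = 0.28 × (0.46 × 23.4 + 8.13) = 0.28 × 18.894 = 5.2903 mm/d
ETc = Kc × ET₀ = 1.19 × 5.2903 = 6.2955 mm/d
Crop demand D = ETc × 30 d = 6.2955 × 30 = 188.865 mm
Pe = 0.55 × 49.4 = 27.170 mm
D − Pe = 188.865 − 27.170 = 161.695 mm
Gross irrigation = 161.695 / 0.61 = 265.074 mm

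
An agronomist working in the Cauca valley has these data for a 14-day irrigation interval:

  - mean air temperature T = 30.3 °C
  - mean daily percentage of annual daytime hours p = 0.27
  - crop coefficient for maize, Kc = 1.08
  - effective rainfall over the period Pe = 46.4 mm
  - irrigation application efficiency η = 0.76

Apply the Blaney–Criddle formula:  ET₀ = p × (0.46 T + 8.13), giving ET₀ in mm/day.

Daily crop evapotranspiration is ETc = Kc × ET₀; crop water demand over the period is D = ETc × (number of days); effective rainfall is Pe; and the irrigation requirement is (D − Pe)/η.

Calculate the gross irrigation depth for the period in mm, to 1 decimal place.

ET₀ = 0.27 × (0.46 × 30.3 + 8.13) = 0.27 × 22.068 = 5.9584 mm/d
ETc = Kc × ET₀ = 1.08 × 5.9584 = 6.4351 mm/d
Crop demand D = ETc × 14 d = 6.4351 × 14 = 90.091 mm
D − Pe = 90.091 − 46.4 = 43.691 mm
Gross irrigation = 43.691 / 0.76 = 57.488 mm

57.5 mm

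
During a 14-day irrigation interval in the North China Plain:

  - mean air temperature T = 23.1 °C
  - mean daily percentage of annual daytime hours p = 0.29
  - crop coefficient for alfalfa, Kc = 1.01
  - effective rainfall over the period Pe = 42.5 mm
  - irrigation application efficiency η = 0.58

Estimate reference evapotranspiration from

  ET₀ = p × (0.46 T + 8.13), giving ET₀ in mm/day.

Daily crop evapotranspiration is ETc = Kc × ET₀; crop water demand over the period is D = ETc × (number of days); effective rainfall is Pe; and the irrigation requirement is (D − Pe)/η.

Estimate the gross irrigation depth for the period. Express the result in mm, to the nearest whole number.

59 mm

ET₀ = 0.29 × (0.46 × 23.1 + 8.13) = 0.29 × 18.756 = 5.4392 mm/d
ETc = Kc × ET₀ = 1.01 × 5.4392 = 5.4936 mm/d
Crop demand D = ETc × 14 d = 5.4936 × 14 = 76.910 mm
D − Pe = 76.910 − 42.5 = 34.410 mm
Gross irrigation = 34.410 / 0.58 = 59.328 mm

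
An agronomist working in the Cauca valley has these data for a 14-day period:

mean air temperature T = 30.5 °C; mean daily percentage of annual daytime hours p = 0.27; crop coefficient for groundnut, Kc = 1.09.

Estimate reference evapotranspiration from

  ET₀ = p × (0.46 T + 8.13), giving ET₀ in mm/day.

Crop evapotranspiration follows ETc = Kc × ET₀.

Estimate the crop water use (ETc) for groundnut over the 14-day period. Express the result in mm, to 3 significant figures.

91.3 mm

ET₀ = 0.27 × (0.46 × 30.5 + 8.13) = 0.27 × 22.160 = 5.9832 mm/d
ETc = Kc × ET₀ = 1.09 × 5.9832 = 6.5217 mm/d
Over 14 days: 6.5217 × 14 = 91.304 mm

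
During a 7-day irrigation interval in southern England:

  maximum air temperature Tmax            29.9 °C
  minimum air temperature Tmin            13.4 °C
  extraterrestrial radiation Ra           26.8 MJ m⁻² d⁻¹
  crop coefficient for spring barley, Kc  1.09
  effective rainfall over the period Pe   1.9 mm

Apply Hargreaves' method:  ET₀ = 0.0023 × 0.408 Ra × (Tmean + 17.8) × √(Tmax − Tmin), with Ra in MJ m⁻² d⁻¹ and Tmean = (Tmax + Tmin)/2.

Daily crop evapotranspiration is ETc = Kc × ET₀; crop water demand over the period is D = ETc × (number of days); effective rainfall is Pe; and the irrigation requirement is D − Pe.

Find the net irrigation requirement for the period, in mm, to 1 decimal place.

28.8 mm

Tmean = (29.9 + 13.4)/2 = 21.65 °C
0.408 Ra = 0.408 × 26.8 = 10.9344 mm/d equivalent
ET₀ = 0.0023 × 10.9344 × (21.65 + 17.8) × √16.5 = 0.0023 × 10.9344 × 39.45 × 4.0620 = 4.0300 mm/d
ETc = Kc × ET₀ = 1.09 × 4.0300 = 4.3927 mm/d
Crop demand D = ETc × 7 d = 4.3927 × 7 = 30.749 mm
D − Pe = 30.749 − 1.9 = 28.849 mm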